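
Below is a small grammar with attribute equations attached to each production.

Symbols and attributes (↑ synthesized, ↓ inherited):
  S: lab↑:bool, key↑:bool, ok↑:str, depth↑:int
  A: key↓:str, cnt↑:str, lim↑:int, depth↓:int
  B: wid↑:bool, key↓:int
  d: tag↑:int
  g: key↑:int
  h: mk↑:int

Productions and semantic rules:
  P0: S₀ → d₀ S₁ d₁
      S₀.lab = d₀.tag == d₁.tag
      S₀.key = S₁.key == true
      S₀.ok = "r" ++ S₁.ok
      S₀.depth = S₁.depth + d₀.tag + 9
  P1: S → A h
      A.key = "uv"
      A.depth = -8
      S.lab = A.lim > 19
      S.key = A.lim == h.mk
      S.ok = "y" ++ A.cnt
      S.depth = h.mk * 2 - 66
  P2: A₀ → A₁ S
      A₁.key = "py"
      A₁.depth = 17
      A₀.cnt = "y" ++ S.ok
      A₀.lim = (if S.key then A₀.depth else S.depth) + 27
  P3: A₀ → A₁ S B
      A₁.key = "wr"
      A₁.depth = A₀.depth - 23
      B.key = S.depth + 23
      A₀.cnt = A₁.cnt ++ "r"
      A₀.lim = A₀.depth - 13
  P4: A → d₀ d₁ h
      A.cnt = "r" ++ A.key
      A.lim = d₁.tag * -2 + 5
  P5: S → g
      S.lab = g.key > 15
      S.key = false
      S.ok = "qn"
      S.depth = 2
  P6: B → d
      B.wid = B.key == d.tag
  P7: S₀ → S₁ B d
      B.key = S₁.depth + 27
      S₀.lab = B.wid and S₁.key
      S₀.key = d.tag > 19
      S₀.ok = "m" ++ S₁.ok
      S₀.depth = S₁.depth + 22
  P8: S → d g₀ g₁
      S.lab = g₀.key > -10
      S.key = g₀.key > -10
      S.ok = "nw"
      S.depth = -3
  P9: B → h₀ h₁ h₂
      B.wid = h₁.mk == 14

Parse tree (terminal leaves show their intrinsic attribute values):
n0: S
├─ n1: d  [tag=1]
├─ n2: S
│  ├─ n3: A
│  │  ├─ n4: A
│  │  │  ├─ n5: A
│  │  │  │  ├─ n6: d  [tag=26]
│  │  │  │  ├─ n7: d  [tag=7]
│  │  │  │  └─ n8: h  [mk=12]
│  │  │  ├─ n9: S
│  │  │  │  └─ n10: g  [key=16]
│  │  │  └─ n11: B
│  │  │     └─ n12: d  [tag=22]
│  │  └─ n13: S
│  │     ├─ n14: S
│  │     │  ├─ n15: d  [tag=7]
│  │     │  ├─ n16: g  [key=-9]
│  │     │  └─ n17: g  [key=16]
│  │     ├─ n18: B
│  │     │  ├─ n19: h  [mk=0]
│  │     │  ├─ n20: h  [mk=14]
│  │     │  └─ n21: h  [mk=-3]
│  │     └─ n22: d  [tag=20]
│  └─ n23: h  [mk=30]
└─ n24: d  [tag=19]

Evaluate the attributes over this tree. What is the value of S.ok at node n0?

"ryymnw"

1. n1.tag = 1  [terminal]
2. n3.key = "uv"  ["uv"]
3. n3.depth = -8  [-8]
4. n4.key = "py"  ["py"]
5. n4.depth = 17  [17]
6. n5.key = "wr"  ["wr"]
7. n5.depth = -6  [A₀.depth - 23]
8. n6.tag = 26  [terminal]
9. n7.tag = 7  [terminal]
10. n8.mk = 12  [terminal]
11. n5.cnt = "rwr"  ["r" ++ A.key]
12. n5.lim = -9  [d₁.tag * -2 + 5]
13. n10.key = 16  [terminal]
14. n9.lab = true  [g.key > 15]
15. n9.key = false  [false]
16. n9.ok = "qn"  ["qn"]
17. n9.depth = 2  [2]
18. n11.key = 25  [S.depth + 23]
19. n12.tag = 22  [terminal]
20. n11.wid = false  [B.key == d.tag]
21. n4.cnt = "rwrr"  [A₁.cnt ++ "r"]
22. n4.lim = 4  [A₀.depth - 13]
23. n15.tag = 7  [terminal]
24. n16.key = -9  [terminal]
25. n17.key = 16  [terminal]
26. n14.lab = true  [g₀.key > -10]
27. n14.key = true  [g₀.key > -10]
28. n14.ok = "nw"  ["nw"]
29. n14.depth = -3  [-3]
30. n18.key = 24  [S₁.depth + 27]
31. n19.mk = 0  [terminal]
32. n20.mk = 14  [terminal]
33. n21.mk = -3  [terminal]
34. n18.wid = true  [h₁.mk == 14]
35. n22.tag = 20  [terminal]
36. n13.lab = true  [B.wid and S₁.key]
37. n13.key = true  [d.tag > 19]
38. n13.ok = "mnw"  ["m" ++ S₁.ok]
39. n13.depth = 19  [S₁.depth + 22]
40. n3.cnt = "ymnw"  ["y" ++ S.ok]
41. n3.lim = 19  [(if S.key then A₀.depth else S.depth) + 27]
42. n23.mk = 30  [terminal]
43. n2.lab = false  [A.lim > 19]
44. n2.key = false  [A.lim == h.mk]
45. n2.ok = "yymnw"  ["y" ++ A.cnt]
46. n2.depth = -6  [h.mk * 2 - 66]
47. n24.tag = 19  [terminal]
48. n0.lab = false  [d₀.tag == d₁.tag]
49. n0.key = false  [S₁.key == true]
50. n0.ok = "ryymnw"  ["r" ++ S₁.ok]
51. n0.depth = 4  [S₁.depth + d₀.tag + 9]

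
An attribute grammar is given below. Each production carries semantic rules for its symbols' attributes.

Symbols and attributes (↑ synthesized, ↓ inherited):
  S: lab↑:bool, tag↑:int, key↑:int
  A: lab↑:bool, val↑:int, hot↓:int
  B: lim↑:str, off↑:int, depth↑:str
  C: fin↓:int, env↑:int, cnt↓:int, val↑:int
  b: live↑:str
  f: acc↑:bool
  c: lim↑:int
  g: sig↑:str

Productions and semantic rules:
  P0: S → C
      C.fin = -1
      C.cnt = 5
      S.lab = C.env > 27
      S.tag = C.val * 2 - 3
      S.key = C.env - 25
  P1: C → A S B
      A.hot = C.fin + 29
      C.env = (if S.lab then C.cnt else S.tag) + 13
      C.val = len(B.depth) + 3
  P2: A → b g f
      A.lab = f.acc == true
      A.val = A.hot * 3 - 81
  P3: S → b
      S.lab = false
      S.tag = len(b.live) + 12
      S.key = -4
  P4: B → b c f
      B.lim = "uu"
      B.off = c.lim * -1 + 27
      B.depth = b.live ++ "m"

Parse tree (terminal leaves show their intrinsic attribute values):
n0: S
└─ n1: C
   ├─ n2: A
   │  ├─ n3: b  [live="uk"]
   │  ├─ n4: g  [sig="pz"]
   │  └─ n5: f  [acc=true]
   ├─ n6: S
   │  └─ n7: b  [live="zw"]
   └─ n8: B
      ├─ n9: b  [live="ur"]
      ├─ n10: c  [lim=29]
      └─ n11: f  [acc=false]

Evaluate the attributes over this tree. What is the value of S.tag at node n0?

1. n1.fin = -1  [-1]
2. n1.cnt = 5  [5]
3. n2.hot = 28  [C.fin + 29]
4. n3.live = "uk"  [terminal]
5. n4.sig = "pz"  [terminal]
6. n5.acc = true  [terminal]
7. n2.lab = true  [f.acc == true]
8. n2.val = 3  [A.hot * 3 - 81]
9. n7.live = "zw"  [terminal]
10. n6.lab = false  [false]
11. n6.tag = 14  [len(b.live) + 12]
12. n6.key = -4  [-4]
13. n9.live = "ur"  [terminal]
14. n10.lim = 29  [terminal]
15. n11.acc = false  [terminal]
16. n8.lim = "uu"  ["uu"]
17. n8.off = -2  [c.lim * -1 + 27]
18. n8.depth = "urm"  [b.live ++ "m"]
19. n1.env = 27  [(if S.lab then C.cnt else S.tag) + 13]
20. n1.val = 6  [len(B.depth) + 3]
21. n0.lab = false  [C.env > 27]
22. n0.tag = 9  [C.val * 2 - 3]
23. n0.key = 2  [C.env - 25]

9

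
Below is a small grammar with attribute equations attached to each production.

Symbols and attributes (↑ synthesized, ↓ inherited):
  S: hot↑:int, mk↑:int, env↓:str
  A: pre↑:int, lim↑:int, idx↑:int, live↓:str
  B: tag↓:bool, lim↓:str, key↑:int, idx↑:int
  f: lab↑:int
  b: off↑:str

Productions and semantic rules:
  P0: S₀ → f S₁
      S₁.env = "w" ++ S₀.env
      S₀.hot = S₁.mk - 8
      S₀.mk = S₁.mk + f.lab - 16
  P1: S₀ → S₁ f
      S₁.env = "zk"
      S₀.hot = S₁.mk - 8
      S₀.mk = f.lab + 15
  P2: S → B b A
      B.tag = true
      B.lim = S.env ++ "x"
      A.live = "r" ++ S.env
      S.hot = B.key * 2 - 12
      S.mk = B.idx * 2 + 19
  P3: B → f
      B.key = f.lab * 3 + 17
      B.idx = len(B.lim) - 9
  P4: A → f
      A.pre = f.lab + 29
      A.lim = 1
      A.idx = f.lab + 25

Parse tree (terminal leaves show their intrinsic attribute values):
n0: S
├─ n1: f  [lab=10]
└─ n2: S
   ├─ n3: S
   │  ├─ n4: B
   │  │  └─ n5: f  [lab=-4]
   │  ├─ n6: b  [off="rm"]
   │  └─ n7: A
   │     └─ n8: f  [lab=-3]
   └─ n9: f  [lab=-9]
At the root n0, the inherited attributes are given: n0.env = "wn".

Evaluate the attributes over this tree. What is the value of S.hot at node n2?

-1

1. n0.env = "wn"  [given at root]
2. n1.lab = 10  [terminal]
3. n2.env = "wwn"  ["w" ++ S₀.env]
4. n3.env = "zk"  ["zk"]
5. n4.tag = true  [true]
6. n4.lim = "zkx"  [S.env ++ "x"]
7. n5.lab = -4  [terminal]
8. n4.key = 5  [f.lab * 3 + 17]
9. n4.idx = -6  [len(B.lim) - 9]
10. n6.off = "rm"  [terminal]
11. n7.live = "rzk"  ["r" ++ S.env]
12. n8.lab = -3  [terminal]
13. n7.pre = 26  [f.lab + 29]
14. n7.lim = 1  [1]
15. n7.idx = 22  [f.lab + 25]
16. n3.hot = -2  [B.key * 2 - 12]
17. n3.mk = 7  [B.idx * 2 + 19]
18. n9.lab = -9  [terminal]
19. n2.hot = -1  [S₁.mk - 8]
20. n2.mk = 6  [f.lab + 15]
21. n0.hot = -2  [S₁.mk - 8]
22. n0.mk = 0  [S₁.mk + f.lab - 16]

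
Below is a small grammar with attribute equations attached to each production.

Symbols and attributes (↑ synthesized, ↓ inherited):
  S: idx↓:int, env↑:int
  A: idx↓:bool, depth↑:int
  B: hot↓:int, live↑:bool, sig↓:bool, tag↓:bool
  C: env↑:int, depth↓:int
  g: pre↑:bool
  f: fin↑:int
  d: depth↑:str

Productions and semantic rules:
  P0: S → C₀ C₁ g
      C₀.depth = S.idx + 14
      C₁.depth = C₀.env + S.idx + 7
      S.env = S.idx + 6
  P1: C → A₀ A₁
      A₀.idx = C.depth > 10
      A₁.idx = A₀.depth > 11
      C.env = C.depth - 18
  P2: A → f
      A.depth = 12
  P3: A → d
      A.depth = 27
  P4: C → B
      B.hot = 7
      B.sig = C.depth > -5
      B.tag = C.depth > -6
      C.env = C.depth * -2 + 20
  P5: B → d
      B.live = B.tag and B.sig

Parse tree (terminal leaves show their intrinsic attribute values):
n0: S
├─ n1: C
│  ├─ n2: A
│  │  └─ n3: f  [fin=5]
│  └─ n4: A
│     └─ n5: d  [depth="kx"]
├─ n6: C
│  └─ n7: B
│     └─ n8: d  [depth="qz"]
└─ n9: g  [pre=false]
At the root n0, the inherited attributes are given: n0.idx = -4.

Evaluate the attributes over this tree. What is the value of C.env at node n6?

30

1. n0.idx = -4  [given at root]
2. n1.depth = 10  [S.idx + 14]
3. n2.idx = false  [C.depth > 10]
4. n3.fin = 5  [terminal]
5. n2.depth = 12  [12]
6. n4.idx = true  [A₀.depth > 11]
7. n5.depth = "kx"  [terminal]
8. n4.depth = 27  [27]
9. n1.env = -8  [C.depth - 18]
10. n6.depth = -5  [C₀.env + S.idx + 7]
11. n7.hot = 7  [7]
12. n7.sig = false  [C.depth > -5]
13. n7.tag = true  [C.depth > -6]
14. n8.depth = "qz"  [terminal]
15. n7.live = false  [B.tag and B.sig]
16. n6.env = 30  [C.depth * -2 + 20]
17. n9.pre = false  [terminal]
18. n0.env = 2  [S.idx + 6]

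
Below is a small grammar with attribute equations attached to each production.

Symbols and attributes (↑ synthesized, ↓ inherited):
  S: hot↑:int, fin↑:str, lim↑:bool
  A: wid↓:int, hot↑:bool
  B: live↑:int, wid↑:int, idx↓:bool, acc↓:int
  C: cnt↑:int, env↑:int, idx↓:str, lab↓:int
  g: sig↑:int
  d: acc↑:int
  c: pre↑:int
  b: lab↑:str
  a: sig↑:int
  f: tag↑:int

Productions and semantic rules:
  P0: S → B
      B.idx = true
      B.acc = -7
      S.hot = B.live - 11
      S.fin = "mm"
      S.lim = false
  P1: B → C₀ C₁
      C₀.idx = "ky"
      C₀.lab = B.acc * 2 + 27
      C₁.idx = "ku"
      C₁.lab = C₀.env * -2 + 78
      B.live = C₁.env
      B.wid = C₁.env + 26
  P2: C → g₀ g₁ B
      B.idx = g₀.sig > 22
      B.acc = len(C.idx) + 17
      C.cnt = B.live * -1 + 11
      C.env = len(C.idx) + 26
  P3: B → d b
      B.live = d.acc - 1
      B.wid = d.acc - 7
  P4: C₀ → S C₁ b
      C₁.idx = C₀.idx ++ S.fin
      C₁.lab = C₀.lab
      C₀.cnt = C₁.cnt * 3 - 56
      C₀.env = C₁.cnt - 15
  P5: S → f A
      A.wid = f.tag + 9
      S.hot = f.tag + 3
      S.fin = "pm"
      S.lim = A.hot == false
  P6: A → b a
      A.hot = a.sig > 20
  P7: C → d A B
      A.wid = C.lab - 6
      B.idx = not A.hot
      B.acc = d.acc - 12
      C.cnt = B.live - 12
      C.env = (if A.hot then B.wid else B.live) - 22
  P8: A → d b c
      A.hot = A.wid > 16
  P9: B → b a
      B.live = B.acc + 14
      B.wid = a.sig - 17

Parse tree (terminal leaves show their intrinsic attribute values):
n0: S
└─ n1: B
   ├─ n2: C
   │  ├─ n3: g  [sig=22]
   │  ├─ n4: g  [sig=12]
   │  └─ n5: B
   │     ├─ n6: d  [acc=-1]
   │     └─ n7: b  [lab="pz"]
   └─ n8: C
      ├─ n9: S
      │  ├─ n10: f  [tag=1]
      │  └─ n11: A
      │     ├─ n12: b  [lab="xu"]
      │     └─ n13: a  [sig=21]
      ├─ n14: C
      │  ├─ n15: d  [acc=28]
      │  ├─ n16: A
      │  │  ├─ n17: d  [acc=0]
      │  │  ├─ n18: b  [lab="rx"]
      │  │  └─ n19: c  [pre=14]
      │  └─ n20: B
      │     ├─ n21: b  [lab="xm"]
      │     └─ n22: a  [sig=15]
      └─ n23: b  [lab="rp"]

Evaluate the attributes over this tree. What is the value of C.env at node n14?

1. n1.idx = true  [true]
2. n1.acc = -7  [-7]
3. n2.idx = "ky"  ["ky"]
4. n2.lab = 13  [B.acc * 2 + 27]
5. n3.sig = 22  [terminal]
6. n4.sig = 12  [terminal]
7. n5.idx = false  [g₀.sig > 22]
8. n5.acc = 19  [len(C.idx) + 17]
9. n6.acc = -1  [terminal]
10. n7.lab = "pz"  [terminal]
11. n5.live = -2  [d.acc - 1]
12. n5.wid = -8  [d.acc - 7]
13. n2.cnt = 13  [B.live * -1 + 11]
14. n2.env = 28  [len(C.idx) + 26]
15. n8.idx = "ku"  ["ku"]
16. n8.lab = 22  [C₀.env * -2 + 78]
17. n10.tag = 1  [terminal]
18. n11.wid = 10  [f.tag + 9]
19. n12.lab = "xu"  [terminal]
20. n13.sig = 21  [terminal]
21. n11.hot = true  [a.sig > 20]
22. n9.hot = 4  [f.tag + 3]
23. n9.fin = "pm"  ["pm"]
24. n9.lim = false  [A.hot == false]
25. n14.idx = "kupm"  [C₀.idx ++ S.fin]
26. n14.lab = 22  [C₀.lab]
27. n15.acc = 28  [terminal]
28. n16.wid = 16  [C.lab - 6]
29. n17.acc = 0  [terminal]
30. n18.lab = "rx"  [terminal]
31. n19.pre = 14  [terminal]
32. n16.hot = false  [A.wid > 16]
33. n20.idx = true  [not A.hot]
34. n20.acc = 16  [d.acc - 12]
35. n21.lab = "xm"  [terminal]
36. n22.sig = 15  [terminal]
37. n20.live = 30  [B.acc + 14]
38. n20.wid = -2  [a.sig - 17]
39. n14.cnt = 18  [B.live - 12]
40. n14.env = 8  [(if A.hot then B.wid else B.live) - 22]
41. n23.lab = "rp"  [terminal]
42. n8.cnt = -2  [C₁.cnt * 3 - 56]
43. n8.env = 3  [C₁.cnt - 15]
44. n1.live = 3  [C₁.env]
45. n1.wid = 29  [C₁.env + 26]
46. n0.hot = -8  [B.live - 11]
47. n0.fin = "mm"  ["mm"]
48. n0.lim = false  [false]

8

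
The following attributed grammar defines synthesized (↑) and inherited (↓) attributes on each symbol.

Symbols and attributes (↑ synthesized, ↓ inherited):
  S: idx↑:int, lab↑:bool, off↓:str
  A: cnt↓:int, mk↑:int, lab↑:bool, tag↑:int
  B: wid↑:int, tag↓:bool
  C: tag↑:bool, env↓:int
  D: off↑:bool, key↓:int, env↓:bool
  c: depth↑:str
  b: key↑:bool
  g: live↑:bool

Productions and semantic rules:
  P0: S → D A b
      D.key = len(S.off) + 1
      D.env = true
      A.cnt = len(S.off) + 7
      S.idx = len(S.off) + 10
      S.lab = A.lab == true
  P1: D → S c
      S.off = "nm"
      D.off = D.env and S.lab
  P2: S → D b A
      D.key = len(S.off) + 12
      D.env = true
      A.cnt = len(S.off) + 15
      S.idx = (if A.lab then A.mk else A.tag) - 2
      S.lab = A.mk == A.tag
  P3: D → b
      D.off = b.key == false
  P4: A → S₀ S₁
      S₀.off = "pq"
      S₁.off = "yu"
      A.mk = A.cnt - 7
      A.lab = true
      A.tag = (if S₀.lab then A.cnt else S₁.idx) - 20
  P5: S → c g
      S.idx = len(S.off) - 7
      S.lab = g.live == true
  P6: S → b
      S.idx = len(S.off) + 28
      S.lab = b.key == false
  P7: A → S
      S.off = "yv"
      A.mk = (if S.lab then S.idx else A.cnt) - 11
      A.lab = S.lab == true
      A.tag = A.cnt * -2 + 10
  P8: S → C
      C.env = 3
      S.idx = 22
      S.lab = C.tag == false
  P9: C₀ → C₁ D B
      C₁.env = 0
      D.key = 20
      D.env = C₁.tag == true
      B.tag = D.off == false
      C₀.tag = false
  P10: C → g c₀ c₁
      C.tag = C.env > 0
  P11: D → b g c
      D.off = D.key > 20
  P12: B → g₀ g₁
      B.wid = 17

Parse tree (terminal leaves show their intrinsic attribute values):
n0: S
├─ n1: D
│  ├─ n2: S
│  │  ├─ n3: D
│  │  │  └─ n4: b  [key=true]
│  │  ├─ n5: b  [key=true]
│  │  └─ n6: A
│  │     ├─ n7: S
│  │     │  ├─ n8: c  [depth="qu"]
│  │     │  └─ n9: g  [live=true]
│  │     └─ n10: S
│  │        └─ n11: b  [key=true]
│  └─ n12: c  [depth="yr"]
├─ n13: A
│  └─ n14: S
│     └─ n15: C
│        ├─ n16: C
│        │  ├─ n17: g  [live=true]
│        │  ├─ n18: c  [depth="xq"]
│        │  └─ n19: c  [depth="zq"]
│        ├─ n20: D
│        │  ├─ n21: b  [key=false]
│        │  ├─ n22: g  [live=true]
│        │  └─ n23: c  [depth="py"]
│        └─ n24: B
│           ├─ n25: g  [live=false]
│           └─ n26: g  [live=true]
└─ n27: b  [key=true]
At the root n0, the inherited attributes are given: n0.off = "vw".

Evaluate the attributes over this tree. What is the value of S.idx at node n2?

8

1. n0.off = "vw"  [given at root]
2. n1.key = 3  [len(S.off) + 1]
3. n1.env = true  [true]
4. n2.off = "nm"  ["nm"]
5. n3.key = 14  [len(S.off) + 12]
6. n3.env = true  [true]
7. n4.key = true  [terminal]
8. n3.off = false  [b.key == false]
9. n5.key = true  [terminal]
10. n6.cnt = 17  [len(S.off) + 15]
11. n7.off = "pq"  ["pq"]
12. n8.depth = "qu"  [terminal]
13. n9.live = true  [terminal]
14. n7.idx = -5  [len(S.off) - 7]
15. n7.lab = true  [g.live == true]
16. n10.off = "yu"  ["yu"]
17. n11.key = true  [terminal]
18. n10.idx = 30  [len(S.off) + 28]
19. n10.lab = false  [b.key == false]
20. n6.mk = 10  [A.cnt - 7]
21. n6.lab = true  [true]
22. n6.tag = -3  [(if S₀.lab then A.cnt else S₁.idx) - 20]
23. n2.idx = 8  [(if A.lab then A.mk else A.tag) - 2]
24. n2.lab = false  [A.mk == A.tag]
25. n12.depth = "yr"  [terminal]
26. n1.off = false  [D.env and S.lab]
27. n13.cnt = 9  [len(S.off) + 7]
28. n14.off = "yv"  ["yv"]
29. n15.env = 3  [3]
30. n16.env = 0  [0]
31. n17.live = true  [terminal]
32. n18.depth = "xq"  [terminal]
33. n19.depth = "zq"  [terminal]
34. n16.tag = false  [C.env > 0]
35. n20.key = 20  [20]
36. n20.env = false  [C₁.tag == true]
37. n21.key = false  [terminal]
38. n22.live = true  [terminal]
39. n23.depth = "py"  [terminal]
40. n20.off = false  [D.key > 20]
41. n24.tag = true  [D.off == false]
42. n25.live = false  [terminal]
43. n26.live = true  [terminal]
44. n24.wid = 17  [17]
45. n15.tag = false  [false]
46. n14.idx = 22  [22]
47. n14.lab = true  [C.tag == false]
48. n13.mk = 11  [(if S.lab then S.idx else A.cnt) - 11]
49. n13.lab = true  [S.lab == true]
50. n13.tag = -8  [A.cnt * -2 + 10]
51. n27.key = true  [terminal]
52. n0.idx = 12  [len(S.off) + 10]
53. n0.lab = true  [A.lab == true]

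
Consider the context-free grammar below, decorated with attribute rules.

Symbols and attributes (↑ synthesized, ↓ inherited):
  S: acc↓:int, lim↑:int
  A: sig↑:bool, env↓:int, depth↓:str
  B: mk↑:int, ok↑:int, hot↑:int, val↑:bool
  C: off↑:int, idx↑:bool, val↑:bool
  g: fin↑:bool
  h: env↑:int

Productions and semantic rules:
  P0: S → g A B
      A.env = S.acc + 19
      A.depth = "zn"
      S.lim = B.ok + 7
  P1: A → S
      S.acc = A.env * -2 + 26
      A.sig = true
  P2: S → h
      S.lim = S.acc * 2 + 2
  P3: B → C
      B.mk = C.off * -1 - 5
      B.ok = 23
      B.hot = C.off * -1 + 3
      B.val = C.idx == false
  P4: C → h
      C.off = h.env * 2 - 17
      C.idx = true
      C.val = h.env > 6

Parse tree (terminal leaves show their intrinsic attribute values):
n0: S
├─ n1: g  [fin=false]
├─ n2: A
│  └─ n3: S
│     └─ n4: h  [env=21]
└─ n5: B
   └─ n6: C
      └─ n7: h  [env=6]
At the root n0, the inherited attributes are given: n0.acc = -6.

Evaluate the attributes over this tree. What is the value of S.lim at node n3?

2

1. n0.acc = -6  [given at root]
2. n1.fin = false  [terminal]
3. n2.env = 13  [S.acc + 19]
4. n2.depth = "zn"  ["zn"]
5. n3.acc = 0  [A.env * -2 + 26]
6. n4.env = 21  [terminal]
7. n3.lim = 2  [S.acc * 2 + 2]
8. n2.sig = true  [true]
9. n7.env = 6  [terminal]
10. n6.off = -5  [h.env * 2 - 17]
11. n6.idx = true  [true]
12. n6.val = false  [h.env > 6]
13. n5.mk = 0  [C.off * -1 - 5]
14. n5.ok = 23  [23]
15. n5.hot = 8  [C.off * -1 + 3]
16. n5.val = false  [C.idx == false]
17. n0.lim = 30  [B.ok + 7]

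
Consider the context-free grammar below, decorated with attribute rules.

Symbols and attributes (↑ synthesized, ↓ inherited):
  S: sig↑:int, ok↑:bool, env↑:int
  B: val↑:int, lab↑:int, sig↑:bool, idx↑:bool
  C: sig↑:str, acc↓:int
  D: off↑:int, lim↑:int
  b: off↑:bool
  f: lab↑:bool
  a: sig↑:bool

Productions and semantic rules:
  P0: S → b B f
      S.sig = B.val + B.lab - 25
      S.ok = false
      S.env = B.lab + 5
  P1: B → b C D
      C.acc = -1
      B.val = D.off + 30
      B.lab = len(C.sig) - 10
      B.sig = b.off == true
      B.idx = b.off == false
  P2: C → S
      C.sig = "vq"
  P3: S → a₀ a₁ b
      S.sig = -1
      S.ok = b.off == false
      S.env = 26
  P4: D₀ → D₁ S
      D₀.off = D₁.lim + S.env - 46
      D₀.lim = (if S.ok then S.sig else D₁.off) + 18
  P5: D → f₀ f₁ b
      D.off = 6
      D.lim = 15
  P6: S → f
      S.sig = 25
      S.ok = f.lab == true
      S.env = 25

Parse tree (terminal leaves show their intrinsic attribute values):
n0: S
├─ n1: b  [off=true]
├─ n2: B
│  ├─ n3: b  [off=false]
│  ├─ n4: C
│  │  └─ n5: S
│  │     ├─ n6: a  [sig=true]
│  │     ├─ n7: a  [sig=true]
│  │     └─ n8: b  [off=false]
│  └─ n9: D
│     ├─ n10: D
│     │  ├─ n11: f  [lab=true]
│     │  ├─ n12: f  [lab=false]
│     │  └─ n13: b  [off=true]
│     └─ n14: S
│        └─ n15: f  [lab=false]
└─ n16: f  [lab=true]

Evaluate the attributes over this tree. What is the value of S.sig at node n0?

1. n1.off = true  [terminal]
2. n3.off = false  [terminal]
3. n4.acc = -1  [-1]
4. n6.sig = true  [terminal]
5. n7.sig = true  [terminal]
6. n8.off = false  [terminal]
7. n5.sig = -1  [-1]
8. n5.ok = true  [b.off == false]
9. n5.env = 26  [26]
10. n4.sig = "vq"  ["vq"]
11. n11.lab = true  [terminal]
12. n12.lab = false  [terminal]
13. n13.off = true  [terminal]
14. n10.off = 6  [6]
15. n10.lim = 15  [15]
16. n15.lab = false  [terminal]
17. n14.sig = 25  [25]
18. n14.ok = false  [f.lab == true]
19. n14.env = 25  [25]
20. n9.off = -6  [D₁.lim + S.env - 46]
21. n9.lim = 24  [(if S.ok then S.sig else D₁.off) + 18]
22. n2.val = 24  [D.off + 30]
23. n2.lab = -8  [len(C.sig) - 10]
24. n2.sig = false  [b.off == true]
25. n2.idx = true  [b.off == false]
26. n16.lab = true  [terminal]
27. n0.sig = -9  [B.val + B.lab - 25]
28. n0.ok = false  [false]
29. n0.env = -3  [B.lab + 5]

-9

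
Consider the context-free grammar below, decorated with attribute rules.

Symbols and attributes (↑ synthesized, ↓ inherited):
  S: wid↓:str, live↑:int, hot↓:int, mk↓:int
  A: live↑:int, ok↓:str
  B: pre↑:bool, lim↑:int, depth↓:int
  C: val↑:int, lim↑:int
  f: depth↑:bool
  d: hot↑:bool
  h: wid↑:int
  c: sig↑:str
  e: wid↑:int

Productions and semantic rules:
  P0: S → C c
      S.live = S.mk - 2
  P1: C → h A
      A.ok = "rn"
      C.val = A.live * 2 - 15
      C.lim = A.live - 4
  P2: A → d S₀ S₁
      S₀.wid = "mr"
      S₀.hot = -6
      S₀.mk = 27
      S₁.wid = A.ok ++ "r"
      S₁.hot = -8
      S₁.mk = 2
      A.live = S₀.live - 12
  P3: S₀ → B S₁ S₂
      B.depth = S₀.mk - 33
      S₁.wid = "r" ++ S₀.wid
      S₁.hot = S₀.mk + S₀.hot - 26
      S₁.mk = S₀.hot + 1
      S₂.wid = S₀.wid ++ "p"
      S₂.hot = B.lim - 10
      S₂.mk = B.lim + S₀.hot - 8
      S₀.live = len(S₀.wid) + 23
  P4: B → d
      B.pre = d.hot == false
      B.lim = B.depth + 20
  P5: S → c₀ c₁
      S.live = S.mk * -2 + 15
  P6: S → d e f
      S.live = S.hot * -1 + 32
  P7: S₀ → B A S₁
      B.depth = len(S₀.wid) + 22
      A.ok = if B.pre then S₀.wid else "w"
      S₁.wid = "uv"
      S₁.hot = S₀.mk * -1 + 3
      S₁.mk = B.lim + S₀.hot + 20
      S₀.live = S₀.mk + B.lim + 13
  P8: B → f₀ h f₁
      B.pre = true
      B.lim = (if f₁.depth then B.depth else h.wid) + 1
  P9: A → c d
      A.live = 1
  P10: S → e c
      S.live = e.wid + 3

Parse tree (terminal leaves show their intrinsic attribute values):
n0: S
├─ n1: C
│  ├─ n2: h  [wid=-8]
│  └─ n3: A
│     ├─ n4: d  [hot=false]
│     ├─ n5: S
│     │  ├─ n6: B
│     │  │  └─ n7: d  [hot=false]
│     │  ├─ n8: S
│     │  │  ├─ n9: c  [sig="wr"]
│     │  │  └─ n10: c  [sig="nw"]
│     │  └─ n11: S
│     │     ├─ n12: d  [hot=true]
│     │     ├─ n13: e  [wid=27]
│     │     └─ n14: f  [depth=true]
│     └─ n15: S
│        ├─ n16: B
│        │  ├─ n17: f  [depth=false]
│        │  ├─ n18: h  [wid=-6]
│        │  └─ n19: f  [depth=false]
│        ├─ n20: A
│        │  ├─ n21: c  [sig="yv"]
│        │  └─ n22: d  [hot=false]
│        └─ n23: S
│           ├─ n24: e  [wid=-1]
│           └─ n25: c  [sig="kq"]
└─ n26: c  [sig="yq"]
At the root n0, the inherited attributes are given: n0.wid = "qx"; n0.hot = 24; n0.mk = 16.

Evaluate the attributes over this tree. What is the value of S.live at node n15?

10

1. n0.wid = "qx"  [given at root]
2. n0.hot = 24  [given at root]
3. n0.mk = 16  [given at root]
4. n2.wid = -8  [terminal]
5. n3.ok = "rn"  ["rn"]
6. n4.hot = false  [terminal]
7. n5.wid = "mr"  ["mr"]
8. n5.hot = -6  [-6]
9. n5.mk = 27  [27]
10. n6.depth = -6  [S₀.mk - 33]
11. n7.hot = false  [terminal]
12. n6.pre = true  [d.hot == false]
13. n6.lim = 14  [B.depth + 20]
14. n8.wid = "rmr"  ["r" ++ S₀.wid]
15. n8.hot = -5  [S₀.mk + S₀.hot - 26]
16. n8.mk = -5  [S₀.hot + 1]
17. n9.sig = "wr"  [terminal]
18. n10.sig = "nw"  [terminal]
19. n8.live = 25  [S.mk * -2 + 15]
20. n11.wid = "mrp"  [S₀.wid ++ "p"]
21. n11.hot = 4  [B.lim - 10]
22. n11.mk = 0  [B.lim + S₀.hot - 8]
23. n12.hot = true  [terminal]
24. n13.wid = 27  [terminal]
25. n14.depth = true  [terminal]
26. n11.live = 28  [S.hot * -1 + 32]
27. n5.live = 25  [len(S₀.wid) + 23]
28. n15.wid = "rnr"  [A.ok ++ "r"]
29. n15.hot = -8  [-8]
30. n15.mk = 2  [2]
31. n16.depth = 25  [len(S₀.wid) + 22]
32. n17.depth = false  [terminal]
33. n18.wid = -6  [terminal]
34. n19.depth = false  [terminal]
35. n16.pre = true  [true]
36. n16.lim = -5  [(if f₁.depth then B.depth else h.wid) + 1]
37. n20.ok = "rnr"  [if B.pre then S₀.wid else "w"]
38. n21.sig = "yv"  [terminal]
39. n22.hot = false  [terminal]
40. n20.live = 1  [1]
41. n23.wid = "uv"  ["uv"]
42. n23.hot = 1  [S₀.mk * -1 + 3]
43. n23.mk = 7  [B.lim + S₀.hot + 20]
44. n24.wid = -1  [terminal]
45. n25.sig = "kq"  [terminal]
46. n23.live = 2  [e.wid + 3]
47. n15.live = 10  [S₀.mk + B.lim + 13]
48. n3.live = 13  [S₀.live - 12]
49. n1.val = 11  [A.live * 2 - 15]
50. n1.lim = 9  [A.live - 4]
51. n26.sig = "yq"  [terminal]
52. n0.live = 14  [S.mk - 2]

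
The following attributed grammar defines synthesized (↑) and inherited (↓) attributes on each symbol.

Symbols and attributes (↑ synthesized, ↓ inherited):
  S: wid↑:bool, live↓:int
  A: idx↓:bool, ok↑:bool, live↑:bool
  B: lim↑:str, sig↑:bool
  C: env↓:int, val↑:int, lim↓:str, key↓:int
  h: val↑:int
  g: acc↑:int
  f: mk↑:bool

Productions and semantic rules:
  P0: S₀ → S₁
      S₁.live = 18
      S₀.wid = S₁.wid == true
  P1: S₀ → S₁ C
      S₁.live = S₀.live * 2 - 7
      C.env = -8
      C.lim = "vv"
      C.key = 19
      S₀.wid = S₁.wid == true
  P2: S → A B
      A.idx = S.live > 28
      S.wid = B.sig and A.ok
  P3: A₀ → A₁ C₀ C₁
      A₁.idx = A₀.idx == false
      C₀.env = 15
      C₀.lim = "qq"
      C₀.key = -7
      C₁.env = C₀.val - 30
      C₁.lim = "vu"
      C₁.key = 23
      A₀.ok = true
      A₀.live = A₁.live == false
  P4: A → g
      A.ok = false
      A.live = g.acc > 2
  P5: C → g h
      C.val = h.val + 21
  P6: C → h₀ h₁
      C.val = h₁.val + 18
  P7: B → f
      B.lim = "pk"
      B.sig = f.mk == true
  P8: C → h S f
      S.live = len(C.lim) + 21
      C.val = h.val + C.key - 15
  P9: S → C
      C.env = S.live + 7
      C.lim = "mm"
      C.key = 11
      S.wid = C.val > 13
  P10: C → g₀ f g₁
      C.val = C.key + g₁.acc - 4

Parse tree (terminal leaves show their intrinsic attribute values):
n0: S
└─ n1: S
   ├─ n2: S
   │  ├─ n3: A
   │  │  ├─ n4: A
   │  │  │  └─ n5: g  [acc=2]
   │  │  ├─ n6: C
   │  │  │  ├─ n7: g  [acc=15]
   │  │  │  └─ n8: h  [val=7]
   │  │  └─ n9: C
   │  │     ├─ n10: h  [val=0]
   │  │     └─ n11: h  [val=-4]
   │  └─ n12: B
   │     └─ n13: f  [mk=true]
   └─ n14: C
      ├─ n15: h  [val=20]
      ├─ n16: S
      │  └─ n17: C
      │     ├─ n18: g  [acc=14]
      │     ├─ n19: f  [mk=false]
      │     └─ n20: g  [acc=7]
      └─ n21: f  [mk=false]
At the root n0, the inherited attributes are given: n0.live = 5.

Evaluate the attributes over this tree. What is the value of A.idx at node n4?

1. n0.live = 5  [given at root]
2. n1.live = 18  [18]
3. n2.live = 29  [S₀.live * 2 - 7]
4. n3.idx = true  [S.live > 28]
5. n4.idx = false  [A₀.idx == false]
6. n5.acc = 2  [terminal]
7. n4.ok = false  [false]
8. n4.live = false  [g.acc > 2]
9. n6.env = 15  [15]
10. n6.lim = "qq"  ["qq"]
11. n6.key = -7  [-7]
12. n7.acc = 15  [terminal]
13. n8.val = 7  [terminal]
14. n6.val = 28  [h.val + 21]
15. n9.env = -2  [C₀.val - 30]
16. n9.lim = "vu"  ["vu"]
17. n9.key = 23  [23]
18. n10.val = 0  [terminal]
19. n11.val = -4  [terminal]
20. n9.val = 14  [h₁.val + 18]
21. n3.ok = true  [true]
22. n3.live = true  [A₁.live == false]
23. n13.mk = true  [terminal]
24. n12.lim = "pk"  ["pk"]
25. n12.sig = true  [f.mk == true]
26. n2.wid = true  [B.sig and A.ok]
27. n14.env = -8  [-8]
28. n14.lim = "vv"  ["vv"]
29. n14.key = 19  [19]
30. n15.val = 20  [terminal]
31. n16.live = 23  [len(C.lim) + 21]
32. n17.env = 30  [S.live + 7]
33. n17.lim = "mm"  ["mm"]
34. n17.key = 11  [11]
35. n18.acc = 14  [terminal]
36. n19.mk = false  [terminal]
37. n20.acc = 7  [terminal]
38. n17.val = 14  [C.key + g₁.acc - 4]
39. n16.wid = true  [C.val > 13]
40. n21.mk = false  [terminal]
41. n14.val = 24  [h.val + C.key - 15]
42. n1.wid = true  [S₁.wid == true]
43. n0.wid = true  [S₁.wid == true]

false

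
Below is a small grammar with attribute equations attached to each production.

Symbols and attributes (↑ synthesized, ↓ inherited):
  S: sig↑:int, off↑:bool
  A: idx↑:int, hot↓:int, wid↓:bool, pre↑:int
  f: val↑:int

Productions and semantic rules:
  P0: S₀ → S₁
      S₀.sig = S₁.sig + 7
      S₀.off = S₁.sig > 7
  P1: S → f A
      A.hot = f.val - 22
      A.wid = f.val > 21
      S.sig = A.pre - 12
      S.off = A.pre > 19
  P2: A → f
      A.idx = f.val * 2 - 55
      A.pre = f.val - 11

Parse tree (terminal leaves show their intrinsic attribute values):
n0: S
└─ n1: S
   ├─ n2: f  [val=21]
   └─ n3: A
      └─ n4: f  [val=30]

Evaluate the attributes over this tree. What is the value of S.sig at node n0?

14

1. n2.val = 21  [terminal]
2. n3.hot = -1  [f.val - 22]
3. n3.wid = false  [f.val > 21]
4. n4.val = 30  [terminal]
5. n3.idx = 5  [f.val * 2 - 55]
6. n3.pre = 19  [f.val - 11]
7. n1.sig = 7  [A.pre - 12]
8. n1.off = false  [A.pre > 19]
9. n0.sig = 14  [S₁.sig + 7]
10. n0.off = false  [S₁.sig > 7]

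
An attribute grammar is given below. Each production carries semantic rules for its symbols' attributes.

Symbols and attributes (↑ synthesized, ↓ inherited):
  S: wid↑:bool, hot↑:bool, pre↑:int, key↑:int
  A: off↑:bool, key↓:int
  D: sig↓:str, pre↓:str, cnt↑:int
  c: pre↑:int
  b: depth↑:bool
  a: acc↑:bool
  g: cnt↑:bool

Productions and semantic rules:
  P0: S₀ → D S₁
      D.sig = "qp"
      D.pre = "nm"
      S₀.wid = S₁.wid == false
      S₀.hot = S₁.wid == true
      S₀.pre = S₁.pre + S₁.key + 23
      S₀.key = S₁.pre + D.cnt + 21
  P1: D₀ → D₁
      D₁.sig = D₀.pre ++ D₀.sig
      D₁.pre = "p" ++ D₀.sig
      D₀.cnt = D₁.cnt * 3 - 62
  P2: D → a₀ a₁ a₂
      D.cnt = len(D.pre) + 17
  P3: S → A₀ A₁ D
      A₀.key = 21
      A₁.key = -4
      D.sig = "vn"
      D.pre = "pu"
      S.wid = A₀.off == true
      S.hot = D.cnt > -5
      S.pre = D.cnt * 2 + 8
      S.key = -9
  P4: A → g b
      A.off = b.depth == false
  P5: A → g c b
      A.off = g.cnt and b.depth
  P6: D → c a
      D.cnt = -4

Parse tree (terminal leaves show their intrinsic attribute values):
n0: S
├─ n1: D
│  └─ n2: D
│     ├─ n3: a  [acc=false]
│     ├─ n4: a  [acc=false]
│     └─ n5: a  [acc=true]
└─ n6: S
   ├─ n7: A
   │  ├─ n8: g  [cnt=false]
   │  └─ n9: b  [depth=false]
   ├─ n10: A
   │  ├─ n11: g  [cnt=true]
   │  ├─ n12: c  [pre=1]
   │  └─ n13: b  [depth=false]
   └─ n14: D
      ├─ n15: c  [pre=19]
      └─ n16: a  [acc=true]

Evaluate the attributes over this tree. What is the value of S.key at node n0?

1. n1.sig = "qp"  ["qp"]
2. n1.pre = "nm"  ["nm"]
3. n2.sig = "nmqp"  [D₀.pre ++ D₀.sig]
4. n2.pre = "pqp"  ["p" ++ D₀.sig]
5. n3.acc = false  [terminal]
6. n4.acc = false  [terminal]
7. n5.acc = true  [terminal]
8. n2.cnt = 20  [len(D.pre) + 17]
9. n1.cnt = -2  [D₁.cnt * 3 - 62]
10. n7.key = 21  [21]
11. n8.cnt = false  [terminal]
12. n9.depth = false  [terminal]
13. n7.off = true  [b.depth == false]
14. n10.key = -4  [-4]
15. n11.cnt = true  [terminal]
16. n12.pre = 1  [terminal]
17. n13.depth = false  [terminal]
18. n10.off = false  [g.cnt and b.depth]
19. n14.sig = "vn"  ["vn"]
20. n14.pre = "pu"  ["pu"]
21. n15.pre = 19  [terminal]
22. n16.acc = true  [terminal]
23. n14.cnt = -4  [-4]
24. n6.wid = true  [A₀.off == true]
25. n6.hot = true  [D.cnt > -5]
26. n6.pre = 0  [D.cnt * 2 + 8]
27. n6.key = -9  [-9]
28. n0.wid = false  [S₁.wid == false]
29. n0.hot = true  [S₁.wid == true]
30. n0.pre = 14  [S₁.pre + S₁.key + 23]
31. n0.key = 19  [S₁.pre + D.cnt + 21]

19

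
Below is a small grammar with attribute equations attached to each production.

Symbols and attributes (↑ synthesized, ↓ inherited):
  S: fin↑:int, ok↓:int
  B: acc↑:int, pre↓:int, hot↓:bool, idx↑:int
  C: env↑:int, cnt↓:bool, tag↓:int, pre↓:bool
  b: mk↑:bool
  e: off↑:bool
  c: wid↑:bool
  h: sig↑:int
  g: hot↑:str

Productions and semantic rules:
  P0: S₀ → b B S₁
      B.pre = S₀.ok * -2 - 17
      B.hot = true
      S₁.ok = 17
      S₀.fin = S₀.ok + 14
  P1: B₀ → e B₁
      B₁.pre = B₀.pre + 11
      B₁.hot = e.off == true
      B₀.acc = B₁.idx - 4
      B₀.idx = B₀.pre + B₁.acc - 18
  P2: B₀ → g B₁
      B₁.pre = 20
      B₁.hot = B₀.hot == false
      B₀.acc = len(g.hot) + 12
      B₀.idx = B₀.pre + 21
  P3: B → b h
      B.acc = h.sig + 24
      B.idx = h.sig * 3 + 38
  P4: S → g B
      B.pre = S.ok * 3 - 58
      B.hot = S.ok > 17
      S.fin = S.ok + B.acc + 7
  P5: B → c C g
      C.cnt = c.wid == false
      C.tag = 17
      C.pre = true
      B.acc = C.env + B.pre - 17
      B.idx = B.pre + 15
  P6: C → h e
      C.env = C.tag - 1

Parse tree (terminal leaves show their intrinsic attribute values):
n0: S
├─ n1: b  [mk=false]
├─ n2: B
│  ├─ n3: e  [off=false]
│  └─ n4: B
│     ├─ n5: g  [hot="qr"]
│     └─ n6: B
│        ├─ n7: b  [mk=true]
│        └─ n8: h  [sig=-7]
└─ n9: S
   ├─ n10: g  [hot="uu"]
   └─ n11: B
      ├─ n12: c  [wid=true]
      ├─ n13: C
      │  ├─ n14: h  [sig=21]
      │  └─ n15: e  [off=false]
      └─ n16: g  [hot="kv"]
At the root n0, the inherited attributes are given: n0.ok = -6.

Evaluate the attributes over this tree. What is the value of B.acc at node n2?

1. n0.ok = -6  [given at root]
2. n1.mk = false  [terminal]
3. n2.pre = -5  [S₀.ok * -2 - 17]
4. n2.hot = true  [true]
5. n3.off = false  [terminal]
6. n4.pre = 6  [B₀.pre + 11]
7. n4.hot = false  [e.off == true]
8. n5.hot = "qr"  [terminal]
9. n6.pre = 20  [20]
10. n6.hot = true  [B₀.hot == false]
11. n7.mk = true  [terminal]
12. n8.sig = -7  [terminal]
13. n6.acc = 17  [h.sig + 24]
14. n6.idx = 17  [h.sig * 3 + 38]
15. n4.acc = 14  [len(g.hot) + 12]
16. n4.idx = 27  [B₀.pre + 21]
17. n2.acc = 23  [B₁.idx - 4]
18. n2.idx = -9  [B₀.pre + B₁.acc - 18]
19. n9.ok = 17  [17]
20. n10.hot = "uu"  [terminal]
21. n11.pre = -7  [S.ok * 3 - 58]
22. n11.hot = false  [S.ok > 17]
23. n12.wid = true  [terminal]
24. n13.cnt = false  [c.wid == false]
25. n13.tag = 17  [17]
26. n13.pre = true  [true]
27. n14.sig = 21  [terminal]
28. n15.off = false  [terminal]
29. n13.env = 16  [C.tag - 1]
30. n16.hot = "kv"  [terminal]
31. n11.acc = -8  [C.env + B.pre - 17]
32. n11.idx = 8  [B.pre + 15]
33. n9.fin = 16  [S.ok + B.acc + 7]
34. n0.fin = 8  [S₀.ok + 14]

23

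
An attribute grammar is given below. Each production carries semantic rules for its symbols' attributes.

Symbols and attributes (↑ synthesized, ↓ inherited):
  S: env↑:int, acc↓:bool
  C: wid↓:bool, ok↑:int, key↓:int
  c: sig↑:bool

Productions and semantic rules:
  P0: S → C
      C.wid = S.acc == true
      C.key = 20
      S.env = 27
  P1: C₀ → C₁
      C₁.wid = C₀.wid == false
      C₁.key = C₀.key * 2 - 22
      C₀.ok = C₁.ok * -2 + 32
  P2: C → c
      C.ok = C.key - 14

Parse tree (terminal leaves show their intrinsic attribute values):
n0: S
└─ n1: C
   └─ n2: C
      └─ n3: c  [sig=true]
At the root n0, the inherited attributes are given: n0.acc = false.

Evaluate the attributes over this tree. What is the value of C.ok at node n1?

24

1. n0.acc = false  [given at root]
2. n1.wid = false  [S.acc == true]
3. n1.key = 20  [20]
4. n2.wid = true  [C₀.wid == false]
5. n2.key = 18  [C₀.key * 2 - 22]
6. n3.sig = true  [terminal]
7. n2.ok = 4  [C.key - 14]
8. n1.ok = 24  [C₁.ok * -2 + 32]
9. n0.env = 27  [27]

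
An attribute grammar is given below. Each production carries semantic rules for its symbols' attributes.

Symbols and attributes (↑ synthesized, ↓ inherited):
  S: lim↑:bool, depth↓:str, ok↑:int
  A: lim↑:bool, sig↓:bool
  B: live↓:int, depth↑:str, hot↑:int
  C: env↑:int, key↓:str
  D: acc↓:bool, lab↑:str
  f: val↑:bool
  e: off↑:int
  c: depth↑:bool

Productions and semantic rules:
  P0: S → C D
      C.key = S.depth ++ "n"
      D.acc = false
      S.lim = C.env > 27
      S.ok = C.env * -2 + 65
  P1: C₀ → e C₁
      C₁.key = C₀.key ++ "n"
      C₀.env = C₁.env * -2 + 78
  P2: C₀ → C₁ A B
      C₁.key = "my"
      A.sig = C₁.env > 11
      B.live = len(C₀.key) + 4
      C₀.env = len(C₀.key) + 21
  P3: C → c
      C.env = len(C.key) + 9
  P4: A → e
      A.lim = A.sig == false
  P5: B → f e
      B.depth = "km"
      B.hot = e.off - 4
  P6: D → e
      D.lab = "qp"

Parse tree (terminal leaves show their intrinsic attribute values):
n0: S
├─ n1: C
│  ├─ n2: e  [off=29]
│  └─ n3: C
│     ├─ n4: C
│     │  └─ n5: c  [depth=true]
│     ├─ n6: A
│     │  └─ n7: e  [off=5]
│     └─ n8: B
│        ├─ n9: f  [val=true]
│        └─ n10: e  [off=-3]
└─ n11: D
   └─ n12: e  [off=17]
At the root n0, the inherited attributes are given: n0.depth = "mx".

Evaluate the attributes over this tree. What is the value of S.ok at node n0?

1. n0.depth = "mx"  [given at root]
2. n1.key = "mxn"  [S.depth ++ "n"]
3. n2.off = 29  [terminal]
4. n3.key = "mxnn"  [C₀.key ++ "n"]
5. n4.key = "my"  ["my"]
6. n5.depth = true  [terminal]
7. n4.env = 11  [len(C.key) + 9]
8. n6.sig = false  [C₁.env > 11]
9. n7.off = 5  [terminal]
10. n6.lim = true  [A.sig == false]
11. n8.live = 8  [len(C₀.key) + 4]
12. n9.val = true  [terminal]
13. n10.off = -3  [terminal]
14. n8.depth = "km"  ["km"]
15. n8.hot = -7  [e.off - 4]
16. n3.env = 25  [len(C₀.key) + 21]
17. n1.env = 28  [C₁.env * -2 + 78]
18. n11.acc = false  [false]
19. n12.off = 17  [terminal]
20. n11.lab = "qp"  ["qp"]
21. n0.lim = true  [C.env > 27]
22. n0.ok = 9  [C.env * -2 + 65]

9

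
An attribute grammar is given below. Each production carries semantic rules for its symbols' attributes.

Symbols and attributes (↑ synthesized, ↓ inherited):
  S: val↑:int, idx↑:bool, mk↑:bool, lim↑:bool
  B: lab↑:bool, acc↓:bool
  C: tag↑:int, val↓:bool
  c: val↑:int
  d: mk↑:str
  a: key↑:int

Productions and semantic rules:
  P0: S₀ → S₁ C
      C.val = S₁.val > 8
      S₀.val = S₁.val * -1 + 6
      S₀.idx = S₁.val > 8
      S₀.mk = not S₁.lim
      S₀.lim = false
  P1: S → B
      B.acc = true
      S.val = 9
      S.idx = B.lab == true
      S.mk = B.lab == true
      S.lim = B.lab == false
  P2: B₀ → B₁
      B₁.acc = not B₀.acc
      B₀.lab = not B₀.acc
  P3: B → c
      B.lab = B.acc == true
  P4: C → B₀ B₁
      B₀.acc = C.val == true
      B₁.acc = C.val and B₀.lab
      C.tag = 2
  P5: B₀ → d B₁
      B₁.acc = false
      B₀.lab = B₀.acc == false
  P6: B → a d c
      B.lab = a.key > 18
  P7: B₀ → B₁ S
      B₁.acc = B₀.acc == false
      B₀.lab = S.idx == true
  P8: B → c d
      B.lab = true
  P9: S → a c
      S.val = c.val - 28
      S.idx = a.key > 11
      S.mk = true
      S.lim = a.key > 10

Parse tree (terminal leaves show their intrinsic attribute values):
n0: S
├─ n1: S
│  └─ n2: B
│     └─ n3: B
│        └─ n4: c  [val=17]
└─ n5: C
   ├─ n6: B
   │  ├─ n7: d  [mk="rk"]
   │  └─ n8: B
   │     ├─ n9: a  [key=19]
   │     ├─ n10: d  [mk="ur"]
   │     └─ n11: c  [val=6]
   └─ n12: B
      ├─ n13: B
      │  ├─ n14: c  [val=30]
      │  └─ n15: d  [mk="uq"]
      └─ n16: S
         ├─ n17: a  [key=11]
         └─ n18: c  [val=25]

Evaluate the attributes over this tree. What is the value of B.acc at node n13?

true

1. n2.acc = true  [true]
2. n3.acc = false  [not B₀.acc]
3. n4.val = 17  [terminal]
4. n3.lab = false  [B.acc == true]
5. n2.lab = false  [not B₀.acc]
6. n1.val = 9  [9]
7. n1.idx = false  [B.lab == true]
8. n1.mk = false  [B.lab == true]
9. n1.lim = true  [B.lab == false]
10. n5.val = true  [S₁.val > 8]
11. n6.acc = true  [C.val == true]
12. n7.mk = "rk"  [terminal]
13. n8.acc = false  [false]
14. n9.key = 19  [terminal]
15. n10.mk = "ur"  [terminal]
16. n11.val = 6  [terminal]
17. n8.lab = true  [a.key > 18]
18. n6.lab = false  [B₀.acc == false]
19. n12.acc = false  [C.val and B₀.lab]
20. n13.acc = true  [B₀.acc == false]
21. n14.val = 30  [terminal]
22. n15.mk = "uq"  [terminal]
23. n13.lab = true  [true]
24. n17.key = 11  [terminal]
25. n18.val = 25  [terminal]
26. n16.val = -3  [c.val - 28]
27. n16.idx = false  [a.key > 11]
28. n16.mk = true  [true]
29. n16.lim = true  [a.key > 10]
30. n12.lab = false  [S.idx == true]
31. n5.tag = 2  [2]
32. n0.val = -3  [S₁.val * -1 + 6]
33. n0.idx = true  [S₁.val > 8]
34. n0.mk = false  [not S₁.lim]
35. n0.lim = false  [false]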